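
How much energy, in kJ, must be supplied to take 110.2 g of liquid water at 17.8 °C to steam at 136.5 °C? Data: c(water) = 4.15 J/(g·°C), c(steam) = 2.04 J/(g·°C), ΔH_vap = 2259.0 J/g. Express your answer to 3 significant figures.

q = 295 kJ

q1 (heat water 17.8→100.0 °C): 110.2 × 4.15 × 82.2 = 37593 J
q2 (vaporize at 100 °C): 110.2 × 2259.0 = 248942 J
q3 (heat steam 100.0→136.5 °C): 110.2 × 2.04 × 36.5 = 8205 J
Total: 37593 + 248942 + 8205 = 294740 J = 295 kJ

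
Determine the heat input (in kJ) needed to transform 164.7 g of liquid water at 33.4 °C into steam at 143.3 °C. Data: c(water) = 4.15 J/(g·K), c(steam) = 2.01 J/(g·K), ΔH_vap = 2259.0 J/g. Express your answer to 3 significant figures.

q = 432 kJ

q1 (heat water 33.4→100.0 °C): 164.7 × 4.15 × 66.6 = 45521 J
q2 (vaporize at 100 °C): 164.7 × 2259.0 = 372057 J
q3 (heat steam 100.0→143.3 °C): 164.7 × 2.01 × 43.3 = 14334 J
Total: 45521 + 372057 + 14334 = 431912 J = 432 kJ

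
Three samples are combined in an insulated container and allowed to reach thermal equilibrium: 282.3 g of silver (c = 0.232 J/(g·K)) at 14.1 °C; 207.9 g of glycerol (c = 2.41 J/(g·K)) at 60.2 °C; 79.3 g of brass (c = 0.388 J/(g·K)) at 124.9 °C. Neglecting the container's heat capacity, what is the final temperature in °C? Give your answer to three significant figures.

T_f = 58.5 °C

Σ mᵢcᵢ(T − Tᵢ) = 0  ⇒  T = Σ mᵢcᵢTᵢ / Σ mᵢcᵢ
Σ mᵢcᵢ = 282.3×0.232 + 207.9×2.41 + 79.3×0.388 = 597.3010
Σ mᵢcᵢTᵢ = 65.4936×14.1 + 501.039×60.2 + 30.7684×124.9 = 34929
T = 34929 / 597.3010 = 58.48 °C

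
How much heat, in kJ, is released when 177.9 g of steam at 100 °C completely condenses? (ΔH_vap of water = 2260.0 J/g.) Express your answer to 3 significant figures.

q = m × ΔH_vap = 177.9 × 2260.0 = 402100 J = 402 kJ

q = 402 kJ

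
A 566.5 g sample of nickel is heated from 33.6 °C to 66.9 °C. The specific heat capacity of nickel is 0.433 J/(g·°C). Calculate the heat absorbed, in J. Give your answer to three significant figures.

q = m c ΔT = 566.5 × 0.433 × (66.9 − 33.6)
q = 566.5 × 0.433 × 33.3 = 8168 J

q = 8170 J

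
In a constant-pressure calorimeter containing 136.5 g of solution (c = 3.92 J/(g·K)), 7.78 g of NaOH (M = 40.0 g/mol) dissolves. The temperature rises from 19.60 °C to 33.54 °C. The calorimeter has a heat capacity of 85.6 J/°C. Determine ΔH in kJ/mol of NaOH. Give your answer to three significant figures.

|ΔT| = |33.54 − 19.60| = 13.94 °C
|q_surr| = (136.5 × 3.92 + 85.6) × 13.94 = 620.68 × 13.94 = 8652 J
n(NaOH) = 7.78 / 40.0 = 0.1945 mol
Temperature rose, so q_rxn = −|q_surr| = -8.652 kJ
ΔH = q_rxn / n = -44.48 kJ/mol

ΔH = -44.5 kJ/mol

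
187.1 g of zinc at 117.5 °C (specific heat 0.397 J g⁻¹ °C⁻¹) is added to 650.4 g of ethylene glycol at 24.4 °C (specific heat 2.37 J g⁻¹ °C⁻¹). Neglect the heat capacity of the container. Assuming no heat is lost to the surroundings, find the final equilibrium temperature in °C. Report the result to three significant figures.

T_f = 28.7 °C

Heat lost by zinc = heat gained by ethylene glycol.
(187.1)(0.397)(117.5 − T) = (650.4)(2.37)(T − 24.4)
74.2787 (117.5 − T) = 1541.448 (T − 24.4)
8727.7 − 74.2787 T = 1541.448 T − 37611
46338.7 = 1615.7267 T
T = 28.68 °C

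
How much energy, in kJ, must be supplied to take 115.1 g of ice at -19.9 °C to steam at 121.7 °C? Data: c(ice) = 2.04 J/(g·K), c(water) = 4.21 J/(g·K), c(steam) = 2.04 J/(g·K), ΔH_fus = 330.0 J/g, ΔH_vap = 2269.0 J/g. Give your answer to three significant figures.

q1 (heat ice -19.9→0.0 °C): 115.1 × 2.04 × 19.9 = 4673 J
q2 (melt at 0 °C): 115.1 × 330.0 = 37983 J
q3 (heat water 0.0→100.0 °C): 115.1 × 4.21 × 100.0 = 48457 J
q4 (vaporize at 100 °C): 115.1 × 2269.0 = 261162 J
q5 (heat steam 100.0→121.7 °C): 115.1 × 2.04 × 21.7 = 5095 J
Total: 4673 + 37983 + 48457 + 261162 + 5095 = 357370 J = 357 kJ

q = 357 kJ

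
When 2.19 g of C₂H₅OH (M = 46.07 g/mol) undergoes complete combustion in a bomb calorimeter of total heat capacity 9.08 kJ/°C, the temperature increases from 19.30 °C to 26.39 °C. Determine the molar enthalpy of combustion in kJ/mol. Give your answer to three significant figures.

ΔT = 26.39 − 19.30 = 7.09 °C
q_cal = C_cal × ΔT = 9.08 × 7.09 = 64.3772 kJ
n = 2.19 / 46.07 = 0.04754 mol
q_rxn = −q_cal = -64.3772 kJ
ΔH = -64.3772 / 0.04754 = -1354 kJ/mol

ΔH = -1350 kJ/mol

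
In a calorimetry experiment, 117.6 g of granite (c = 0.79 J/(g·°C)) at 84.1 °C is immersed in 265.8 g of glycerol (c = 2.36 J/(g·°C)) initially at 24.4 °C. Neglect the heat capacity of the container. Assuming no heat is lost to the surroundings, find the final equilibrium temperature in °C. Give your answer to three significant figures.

T_f = 32.1 °C

Heat lost by granite = heat gained by glycerol.
(117.6)(0.79)(84.1 − T) = (265.8)(2.36)(T − 24.4)
92.904 (84.1 − T) = 627.288 (T − 24.4)
7813.2 − 92.904 T = 627.288 T − 15306
23119.2 = 720.192 T
T = 32.10 °C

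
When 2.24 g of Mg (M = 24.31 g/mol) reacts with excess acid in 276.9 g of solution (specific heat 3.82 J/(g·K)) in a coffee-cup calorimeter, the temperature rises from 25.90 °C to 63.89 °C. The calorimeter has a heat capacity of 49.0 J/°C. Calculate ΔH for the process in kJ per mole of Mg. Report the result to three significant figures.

ΔH = -456 kJ/mol

|ΔT| = |63.89 − 25.90| = 37.99 °C
|q_surr| = (276.9 × 3.82 + 49.0) × 37.99 = 1106.758 × 37.99 = 42050 J
n(Mg) = 2.24 / 24.31 = 0.09214 mol
Temperature rose, so q_rxn = −|q_surr| = -42.05 kJ
ΔH = q_rxn / n = -456.4 kJ/mol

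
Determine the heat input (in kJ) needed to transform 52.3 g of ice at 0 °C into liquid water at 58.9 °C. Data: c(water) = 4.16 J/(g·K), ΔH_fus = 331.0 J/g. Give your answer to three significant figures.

q1 (melt at 0 °C): 52.3 × 331.0 = 17311 J
q2 (heat water 0.0→58.9 °C): 52.3 × 4.16 × 58.9 = 12815 J
Total: 17311 + 12815 = 30126 J = 30.1 kJ

q = 30.1 kJ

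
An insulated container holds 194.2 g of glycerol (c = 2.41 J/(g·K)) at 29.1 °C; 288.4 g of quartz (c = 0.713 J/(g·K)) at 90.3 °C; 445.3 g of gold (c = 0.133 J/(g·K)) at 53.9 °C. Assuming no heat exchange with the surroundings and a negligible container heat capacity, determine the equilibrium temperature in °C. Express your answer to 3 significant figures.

T_f = 48.3 °C

Σ mᵢcᵢ(T − Tᵢ) = 0  ⇒  T = Σ mᵢcᵢTᵢ / Σ mᵢcᵢ
Σ mᵢcᵢ = 194.2×2.41 + 288.4×0.713 + 445.3×0.133 = 732.8761
Σ mᵢcᵢTᵢ = 468.022×29.1 + 205.6292×90.3 + 59.2249×53.9 = 35380
T = 35380 / 732.8761 = 48.28 °C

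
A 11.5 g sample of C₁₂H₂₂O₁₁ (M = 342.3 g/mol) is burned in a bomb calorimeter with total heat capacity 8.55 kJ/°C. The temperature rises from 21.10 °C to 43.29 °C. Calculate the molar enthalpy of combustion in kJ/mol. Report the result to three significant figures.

ΔT = 43.29 − 21.10 = 22.19 °C
q_cal = C_cal × ΔT = 8.55 × 22.19 = 189.7245 kJ
n = 11.5 / 342.3 = 0.03360 mol
q_rxn = −q_cal = -189.7245 kJ
ΔH = -189.7245 / 0.03360 = -5647 kJ/mol

ΔH = -5650 kJ/mol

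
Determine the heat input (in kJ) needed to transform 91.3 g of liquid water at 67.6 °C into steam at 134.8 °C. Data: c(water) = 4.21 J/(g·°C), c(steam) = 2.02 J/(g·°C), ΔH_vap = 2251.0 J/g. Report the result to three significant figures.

q1 (heat water 67.6→100.0 °C): 91.3 × 4.21 × 32.4 = 12454 J
q2 (vaporize at 100 °C): 91.3 × 2251.0 = 205516 J
q3 (heat steam 100.0→134.8 °C): 91.3 × 2.02 × 34.8 = 6418 J
Total: 12454 + 205516 + 6418 = 224388 J = 224 kJ

q = 224 kJ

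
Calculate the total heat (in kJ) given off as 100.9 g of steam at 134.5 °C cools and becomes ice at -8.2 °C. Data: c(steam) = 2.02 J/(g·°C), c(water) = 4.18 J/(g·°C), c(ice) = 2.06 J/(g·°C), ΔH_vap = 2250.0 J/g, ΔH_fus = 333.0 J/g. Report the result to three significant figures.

q1 (cool steam 134.5→100 °C): 100.9 × 2.02 × 34.5 = 7032 J
q2 (condense at 100 °C): 100.9 × 2250.0 = 227025 J
q3 (cool water 100→0 °C): 100.9 × 4.18 × 100.0 = 42176 J
q4 (freeze at 0 °C): 100.9 × 333.0 = 33600 J
q5 (cool ice 0→-8.2 °C): 100.9 × 2.06 × 8.2 = 1704 J
Total: 7032 + 227025 + 42176 + 33600 + 1704 = 311537 J = 312 kJ

q = 312 kJ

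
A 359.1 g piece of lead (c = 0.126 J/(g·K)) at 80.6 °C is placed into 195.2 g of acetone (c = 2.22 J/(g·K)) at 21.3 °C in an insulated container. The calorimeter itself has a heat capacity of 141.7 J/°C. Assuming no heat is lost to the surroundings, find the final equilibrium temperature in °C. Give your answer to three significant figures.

T_f = 25.6 °C

Heat lost by lead = heat gained by acetone + calorimeter.
(359.1)(0.126)(80.6 − T) = [(195.2)(2.22) + 141.7](T − 21.3)
45.2466 (80.6 − T) = 575.044 (T − 21.3)
3646.9 − 45.2466 T = 575.044 T − 12248
15894.9 = 620.2906 T
T = 25.62 °C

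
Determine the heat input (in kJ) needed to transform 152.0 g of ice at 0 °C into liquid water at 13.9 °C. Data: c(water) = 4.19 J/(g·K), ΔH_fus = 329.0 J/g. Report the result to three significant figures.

q1 (melt at 0 °C): 152.0 × 329.0 = 50008 J
q2 (heat water 0.0→13.9 °C): 152.0 × 4.19 × 13.9 = 8853 J
Total: 50008 + 8853 = 58861 J = 58.9 kJ

q = 58.9 kJ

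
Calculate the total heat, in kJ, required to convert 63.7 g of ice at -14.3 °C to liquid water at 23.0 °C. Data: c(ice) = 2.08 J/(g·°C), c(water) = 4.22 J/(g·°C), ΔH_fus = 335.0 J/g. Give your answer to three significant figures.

q1 (heat ice -14.3→0.0 °C): 63.7 × 2.08 × 14.3 = 1895 J
q2 (melt at 0 °C): 63.7 × 335.0 = 21340 J
q3 (heat water 0.0→23.0 °C): 63.7 × 4.22 × 23.0 = 6183 J
Total: 1895 + 21340 + 6183 = 29418 J = 29.4 kJ

q = 29.4 kJ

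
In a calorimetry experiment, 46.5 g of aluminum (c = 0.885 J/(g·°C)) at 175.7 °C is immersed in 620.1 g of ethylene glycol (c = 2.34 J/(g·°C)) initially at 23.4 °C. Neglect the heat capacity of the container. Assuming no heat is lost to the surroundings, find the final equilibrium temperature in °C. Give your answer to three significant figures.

Heat lost by aluminum = heat gained by ethylene glycol.
(46.5)(0.885)(175.7 − T) = (620.1)(2.34)(T − 23.4)
41.1525 (175.7 − T) = 1451.034 (T − 23.4)
7230.5 − 41.1525 T = 1451.034 T − 33954
41184.5 = 1492.1865 T
T = 27.60 °C

T_f = 27.6 °C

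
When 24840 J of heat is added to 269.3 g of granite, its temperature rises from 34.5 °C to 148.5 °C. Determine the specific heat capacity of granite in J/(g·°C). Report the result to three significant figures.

c = 0.809 J/(g·°C)

c = q / (m ΔT) = 24840 / (269.3 × 114.0)
c = 24840 / 30700.2 = 0.809 J/(g·°C)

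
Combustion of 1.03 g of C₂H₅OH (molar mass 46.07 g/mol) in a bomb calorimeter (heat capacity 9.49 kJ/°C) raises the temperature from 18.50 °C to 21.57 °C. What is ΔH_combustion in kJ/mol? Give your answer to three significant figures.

ΔT = 21.57 − 18.50 = 3.07 °C
q_cal = C_cal × ΔT = 9.49 × 3.07 = 29.1343 kJ
n = 1.03 / 46.07 = 0.02236 mol
q_rxn = −q_cal = -29.1343 kJ
ΔH = -29.1343 / 0.02236 = -1303 kJ/mol

ΔH = -1300 kJ/mol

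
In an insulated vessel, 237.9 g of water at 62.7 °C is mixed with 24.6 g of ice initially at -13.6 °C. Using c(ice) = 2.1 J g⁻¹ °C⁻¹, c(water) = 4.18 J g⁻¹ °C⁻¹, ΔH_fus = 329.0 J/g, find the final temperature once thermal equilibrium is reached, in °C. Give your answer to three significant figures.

Heat to bring ice to 0 °C and melt it: q₁ = 24.6×2.1×13.6 + 24.6×329.0 = 8796.0 J
Heat the water can supply cooling to 0 °C: 237.9×4.18×62.7 = 62350.3 J > q₁, so all ice melts.
Energy balance: 237.9×4.18×(62.7 − T) = 8796.0 + 24.6×4.18×(T − 0)
994.422(62.7 − T) = 8796.0 + 102.828 T
62350.3 − 8796.0 = 1097.250 T
T = 53554.3 / 1097.250 = 48.81 °C

T_f = 48.8 °C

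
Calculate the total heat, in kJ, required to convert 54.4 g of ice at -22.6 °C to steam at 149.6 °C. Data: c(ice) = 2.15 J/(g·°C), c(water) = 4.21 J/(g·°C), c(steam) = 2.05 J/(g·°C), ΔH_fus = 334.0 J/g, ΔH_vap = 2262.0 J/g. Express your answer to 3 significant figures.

q = 172 kJ

q1 (heat ice -22.6→0.0 °C): 54.4 × 2.15 × 22.6 = 2643 J
q2 (melt at 0 °C): 54.4 × 334.0 = 18170 J
q3 (heat water 0.0→100.0 °C): 54.4 × 4.21 × 100.0 = 22902 J
q4 (vaporize at 100 °C): 54.4 × 2262.0 = 123053 J
q5 (heat steam 100.0→149.6 °C): 54.4 × 2.05 × 49.6 = 5531 J
Total: 2643 + 18170 + 22902 + 123053 + 5531 = 172299 J = 172 kJ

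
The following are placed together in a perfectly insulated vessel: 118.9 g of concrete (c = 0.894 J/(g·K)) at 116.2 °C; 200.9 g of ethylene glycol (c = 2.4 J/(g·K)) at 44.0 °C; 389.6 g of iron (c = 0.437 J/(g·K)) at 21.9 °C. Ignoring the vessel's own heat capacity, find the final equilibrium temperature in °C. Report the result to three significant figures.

Σ mᵢcᵢ(T − Tᵢ) = 0  ⇒  T = Σ mᵢcᵢTᵢ / Σ mᵢcᵢ
Σ mᵢcᵢ = 118.9×0.894 + 200.9×2.4 + 389.6×0.437 = 758.7118
Σ mᵢcᵢTᵢ = 106.2966×116.2 + 482.16×44.0 + 170.2552×21.9 = 37295
T = 37295 / 758.7118 = 49.16 °C

T_f = 49.2 °C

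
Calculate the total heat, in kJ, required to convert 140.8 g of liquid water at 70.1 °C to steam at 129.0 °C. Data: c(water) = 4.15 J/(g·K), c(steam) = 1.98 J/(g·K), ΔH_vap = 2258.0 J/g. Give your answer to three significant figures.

q = 343 kJ

q1 (heat water 70.1→100.0 °C): 140.8 × 4.15 × 29.9 = 17471 J
q2 (vaporize at 100 °C): 140.8 × 2258.0 = 317926 J
q3 (heat steam 100.0→129.0 °C): 140.8 × 1.98 × 29.0 = 8085 J
Total: 17471 + 317926 + 8085 = 343482 J = 343 kJ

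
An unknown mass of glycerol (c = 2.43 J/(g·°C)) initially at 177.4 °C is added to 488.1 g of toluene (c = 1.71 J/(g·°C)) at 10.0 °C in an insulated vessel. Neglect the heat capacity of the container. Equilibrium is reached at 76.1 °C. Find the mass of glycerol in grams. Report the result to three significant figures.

q_gained = (488.1 × 1.71) × (76.1 − 10.0) = 55170 J
q_lost = m × 2.43 × (177.4 − 76.1) = 246.159 m
m = 55170 / 246.159 = 224 g

m = 224 g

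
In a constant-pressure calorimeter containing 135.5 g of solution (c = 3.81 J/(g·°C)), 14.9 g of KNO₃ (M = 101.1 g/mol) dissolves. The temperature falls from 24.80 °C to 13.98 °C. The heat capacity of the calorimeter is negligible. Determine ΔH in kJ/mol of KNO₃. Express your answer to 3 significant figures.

ΔH = 37.9 kJ/mol

|ΔT| = |13.98 − 24.80| = 10.82 °C
|q_surr| = (135.5 × 3.81) × 10.82 = 516.255 × 10.82 = 5586 J
n(KNO₃) = 14.9 / 101.1 = 0.1474 mol
Temperature fell, so q_rxn = +|q_surr| = 5.586 kJ
ΔH = q_rxn / n = 37.90 kJ/mol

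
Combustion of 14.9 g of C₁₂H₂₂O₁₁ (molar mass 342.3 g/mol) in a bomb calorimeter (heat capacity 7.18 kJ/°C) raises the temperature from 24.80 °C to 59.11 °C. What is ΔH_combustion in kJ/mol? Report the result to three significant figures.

ΔH = -5660 kJ/mol

ΔT = 59.11 − 24.80 = 34.31 °C
q_cal = C_cal × ΔT = 7.18 × 34.31 = 246.3458 kJ
n = 14.9 / 342.3 = 0.04353 mol
q_rxn = −q_cal = -246.3458 kJ
ΔH = -246.3458 / 0.04353 = -5659 kJ/mol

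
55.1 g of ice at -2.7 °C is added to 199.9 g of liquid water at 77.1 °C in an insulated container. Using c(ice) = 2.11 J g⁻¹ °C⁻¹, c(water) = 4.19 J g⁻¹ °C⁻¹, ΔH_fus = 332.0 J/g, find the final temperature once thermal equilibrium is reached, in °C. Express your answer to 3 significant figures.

Heat to bring ice to 0 °C and melt it: q₁ = 55.1×2.11×2.7 + 55.1×332.0 = 18607 J
Heat the water can supply cooling to 0 °C: 199.9×4.19×77.1 = 64577.5 J > q₁, so all ice melts.
Energy balance: 199.9×4.19×(77.1 − T) = 18607 + 55.1×4.19×(T − 0)
837.581(77.1 − T) = 18607 + 230.869 T
64577.5 − 18607 = 1068.450 T
T = 45970.5 / 1068.450 = 43.03 °C

T_f = 43.0 °C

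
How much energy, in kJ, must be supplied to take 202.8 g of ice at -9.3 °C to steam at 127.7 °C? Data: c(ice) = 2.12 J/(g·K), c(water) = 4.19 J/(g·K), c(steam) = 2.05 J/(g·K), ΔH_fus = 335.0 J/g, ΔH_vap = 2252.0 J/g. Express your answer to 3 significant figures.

q = 625 kJ

q1 (heat ice -9.3→0.0 °C): 202.8 × 2.12 × 9.3 = 3998 J
q2 (melt at 0 °C): 202.8 × 335.0 = 67938 J
q3 (heat water 0.0→100.0 °C): 202.8 × 4.19 × 100.0 = 84973 J
q4 (vaporize at 100 °C): 202.8 × 2252.0 = 456706 J
q5 (heat steam 100.0→127.7 °C): 202.8 × 2.05 × 27.7 = 11516 J
Total: 3998 + 67938 + 84973 + 456706 + 11516 = 625131 J = 625 kJ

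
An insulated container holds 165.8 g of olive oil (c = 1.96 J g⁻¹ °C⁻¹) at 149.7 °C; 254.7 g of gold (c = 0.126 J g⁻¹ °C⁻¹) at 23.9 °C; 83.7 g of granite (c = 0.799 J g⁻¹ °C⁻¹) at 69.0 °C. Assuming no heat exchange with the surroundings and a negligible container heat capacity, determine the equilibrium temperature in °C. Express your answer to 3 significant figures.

Σ mᵢcᵢ(T − Tᵢ) = 0  ⇒  T = Σ mᵢcᵢTᵢ / Σ mᵢcᵢ
Σ mᵢcᵢ = 165.8×1.96 + 254.7×0.126 + 83.7×0.799 = 423.9365
Σ mᵢcᵢTᵢ = 324.968×149.7 + 32.0922×23.9 + 66.8763×69.0 = 54029
T = 54029 / 423.9365 = 127.4 °C

T_f = 127 °C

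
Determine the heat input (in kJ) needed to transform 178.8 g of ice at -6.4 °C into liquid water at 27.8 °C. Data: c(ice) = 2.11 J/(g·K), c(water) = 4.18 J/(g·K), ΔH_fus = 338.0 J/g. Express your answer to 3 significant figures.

q1 (heat ice -6.4→0.0 °C): 178.8 × 2.11 × 6.4 = 2415 J
q2 (melt at 0 °C): 178.8 × 338.0 = 60434 J
q3 (heat water 0.0→27.8 °C): 178.8 × 4.18 × 27.8 = 20777 J
Total: 2415 + 60434 + 20777 = 83626 J = 83.6 kJ

q = 83.6 kJ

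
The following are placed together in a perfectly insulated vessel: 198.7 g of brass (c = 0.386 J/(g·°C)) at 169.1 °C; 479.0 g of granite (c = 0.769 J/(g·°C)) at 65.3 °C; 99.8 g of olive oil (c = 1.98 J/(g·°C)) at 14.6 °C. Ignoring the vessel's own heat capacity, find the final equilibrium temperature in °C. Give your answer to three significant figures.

T_f = 62.1 °C

Σ mᵢcᵢ(T − Tᵢ) = 0  ⇒  T = Σ mᵢcᵢTᵢ / Σ mᵢcᵢ
Σ mᵢcᵢ = 198.7×0.386 + 479.0×0.769 + 99.8×1.98 = 642.6532
Σ mᵢcᵢTᵢ = 76.6982×169.1 + 368.351×65.3 + 197.604×14.6 = 39908
T = 39908 / 642.6532 = 62.10 °C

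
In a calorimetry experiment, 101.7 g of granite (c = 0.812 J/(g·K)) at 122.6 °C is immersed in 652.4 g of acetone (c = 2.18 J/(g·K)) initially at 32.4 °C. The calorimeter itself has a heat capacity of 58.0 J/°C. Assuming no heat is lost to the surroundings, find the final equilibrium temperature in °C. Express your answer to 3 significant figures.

T_f = 37.2 °C

Heat lost by granite = heat gained by acetone + calorimeter.
(101.7)(0.812)(122.6 − T) = [(652.4)(2.18) + 58.0](T − 32.4)
82.5804 (122.6 − T) = 1480.232 (T − 32.4)
10124 − 82.5804 T = 1480.232 T − 47960
58084 = 1562.8124 T
T = 37.17 °C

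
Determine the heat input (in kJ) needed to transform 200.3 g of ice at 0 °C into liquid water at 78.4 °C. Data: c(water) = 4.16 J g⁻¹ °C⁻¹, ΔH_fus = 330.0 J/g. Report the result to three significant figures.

q = 131 kJ

q1 (melt at 0 °C): 200.3 × 330.0 = 66099 J
q2 (heat water 0.0→78.4 °C): 200.3 × 4.16 × 78.4 = 65327 J
Total: 66099 + 65327 = 131426 J = 131 kJ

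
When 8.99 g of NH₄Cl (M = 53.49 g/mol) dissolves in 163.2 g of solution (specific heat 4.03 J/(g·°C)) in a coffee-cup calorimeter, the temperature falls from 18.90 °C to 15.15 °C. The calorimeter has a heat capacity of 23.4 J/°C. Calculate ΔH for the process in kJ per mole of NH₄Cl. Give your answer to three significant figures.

|ΔT| = |15.15 − 18.90| = 3.75 °C
|q_surr| = (163.2 × 4.03 + 23.4) × 3.75 = 681.096 × 3.75 = 2554 J
n(NH₄Cl) = 8.99 / 53.49 = 0.1681 mol
Temperature fell, so q_rxn = +|q_surr| = 2.554 kJ
ΔH = q_rxn / n = 15.19 kJ/mol

ΔH = 15.2 kJ/mol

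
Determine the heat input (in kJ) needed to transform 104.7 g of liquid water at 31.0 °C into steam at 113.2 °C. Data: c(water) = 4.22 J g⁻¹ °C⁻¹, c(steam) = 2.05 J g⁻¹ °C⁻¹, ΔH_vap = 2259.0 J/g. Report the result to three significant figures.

q1 (heat water 31.0→100.0 °C): 104.7 × 4.22 × 69.0 = 30487 J
q2 (vaporize at 100 °C): 104.7 × 2259.0 = 236517 J
q3 (heat steam 100.0→113.2 °C): 104.7 × 2.05 × 13.2 = 2833 J
Total: 30487 + 236517 + 2833 = 269837 J = 270 kJ

q = 270 kJ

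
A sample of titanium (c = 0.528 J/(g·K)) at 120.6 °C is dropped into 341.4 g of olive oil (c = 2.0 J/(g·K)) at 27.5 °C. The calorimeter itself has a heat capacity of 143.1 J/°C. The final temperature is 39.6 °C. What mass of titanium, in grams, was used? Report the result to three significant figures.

q_gained = (341.4 × 2.0 + 143.1) × (39.6 − 27.5) = 9993 J
q_lost = m × 0.528 × (120.6 − 39.6) = 42.768 m
m = 9993 / 42.768 = 234 g

m = 234 g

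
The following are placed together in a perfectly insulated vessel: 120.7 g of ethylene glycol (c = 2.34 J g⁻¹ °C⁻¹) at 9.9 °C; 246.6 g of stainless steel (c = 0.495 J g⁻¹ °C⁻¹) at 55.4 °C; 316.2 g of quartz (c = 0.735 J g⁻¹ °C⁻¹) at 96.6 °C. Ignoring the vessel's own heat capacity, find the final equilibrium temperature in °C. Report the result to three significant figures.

Σ mᵢcᵢ(T − Tᵢ) = 0  ⇒  T = Σ mᵢcᵢTᵢ / Σ mᵢcᵢ
Σ mᵢcᵢ = 120.7×2.34 + 246.6×0.495 + 316.2×0.735 = 636.912
Σ mᵢcᵢTᵢ = 282.438×9.9 + 122.067×55.4 + 232.407×96.6 = 32009
T = 32009 / 636.912 = 50.26 °C

T_f = 50.3 °C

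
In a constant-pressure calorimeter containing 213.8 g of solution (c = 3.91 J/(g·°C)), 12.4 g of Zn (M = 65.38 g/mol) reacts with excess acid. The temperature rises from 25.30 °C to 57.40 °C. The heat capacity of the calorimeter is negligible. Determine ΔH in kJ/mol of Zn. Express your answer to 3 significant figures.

|ΔT| = |57.40 − 25.30| = 32.10 °C
|q_surr| = (213.8 × 3.91) × 32.10 = 835.958 × 32.10 = 26830 J
n(Zn) = 12.4 / 65.38 = 0.1897 mol
Temperature rose, so q_rxn = −|q_surr| = -26.83 kJ
ΔH = q_rxn / n = -141.4 kJ/mol

ΔH = -141 kJ/mol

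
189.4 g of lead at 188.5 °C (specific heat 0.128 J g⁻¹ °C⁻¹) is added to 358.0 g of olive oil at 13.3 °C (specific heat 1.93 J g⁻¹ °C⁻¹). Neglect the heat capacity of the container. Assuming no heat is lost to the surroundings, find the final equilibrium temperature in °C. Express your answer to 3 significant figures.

T_f = 19.2 °C

Heat lost by lead = heat gained by olive oil.
(189.4)(0.128)(188.5 − T) = (358.0)(1.93)(T − 13.3)
24.2432 (188.5 − T) = 690.94 (T − 13.3)
4569.8 − 24.2432 T = 690.94 T − 9189.5
13759.3 = 715.1832 T
T = 19.24 °C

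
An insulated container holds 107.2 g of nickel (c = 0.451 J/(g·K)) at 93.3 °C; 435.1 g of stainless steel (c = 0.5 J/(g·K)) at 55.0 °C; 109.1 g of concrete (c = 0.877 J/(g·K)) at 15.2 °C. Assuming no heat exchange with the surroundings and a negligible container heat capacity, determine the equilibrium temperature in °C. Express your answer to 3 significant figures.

Σ mᵢcᵢ(T − Tᵢ) = 0  ⇒  T = Σ mᵢcᵢTᵢ / Σ mᵢcᵢ
Σ mᵢcᵢ = 107.2×0.451 + 435.1×0.5 + 109.1×0.877 = 361.5779
Σ mᵢcᵢTᵢ = 48.3472×93.3 + 217.55×55.0 + 95.6807×15.2 = 17930
T = 17930 / 361.5779 = 49.59 °C

T_f = 49.6 °C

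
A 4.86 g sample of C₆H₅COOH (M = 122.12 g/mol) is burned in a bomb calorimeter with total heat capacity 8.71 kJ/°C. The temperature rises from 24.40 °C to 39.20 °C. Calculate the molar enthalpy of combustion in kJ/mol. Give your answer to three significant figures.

ΔH = -3240 kJ/mol

ΔT = 39.20 − 24.40 = 14.80 °C
q_cal = C_cal × ΔT = 8.71 × 14.80 = 128.908 kJ
n = 4.86 / 122.12 = 0.03980 mol
q_rxn = −q_cal = -128.908 kJ
ΔH = -128.908 / 0.03980 = -3239 kJ/mol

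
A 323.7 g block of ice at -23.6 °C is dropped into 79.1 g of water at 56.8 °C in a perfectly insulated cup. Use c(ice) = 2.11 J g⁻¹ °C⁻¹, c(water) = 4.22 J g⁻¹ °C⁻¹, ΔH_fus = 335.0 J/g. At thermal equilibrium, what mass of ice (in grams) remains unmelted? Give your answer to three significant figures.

m_ice remaining = 315 g

Heat to warm all ice to 0 °C: 323.7×2.11×23.6 = 16119 J
Heat released by water cooling to 0 °C: 79.1×4.22×56.8 = 18960 J
18960 J < 16119 + 323.7×335.0 = 124558.5 J, so not all ice melts; final T = 0 °C.
Heat left for melting: 18960 − 16119 = 2841 J
Mass melted = 2841 / 335.0 = 8.481 g
Ice remaining = 323.7 − 8.481 = 315.219 g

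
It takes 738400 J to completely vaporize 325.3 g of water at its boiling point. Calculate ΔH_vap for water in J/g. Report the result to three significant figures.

ΔH_vap = 2270 J/g

ΔH_vap = q / m = 738400 / 325.3 = 2270 J/g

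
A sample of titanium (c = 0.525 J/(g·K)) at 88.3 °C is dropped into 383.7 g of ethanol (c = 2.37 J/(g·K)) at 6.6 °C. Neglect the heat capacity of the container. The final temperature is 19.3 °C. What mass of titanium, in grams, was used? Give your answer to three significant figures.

m = 319 g

q_gained = (383.7 × 2.37) × (19.3 − 6.6) = 11550 J
q_lost = m × 0.525 × (88.3 − 19.3) = 36.225 m
m = 11550 / 36.225 = 319 g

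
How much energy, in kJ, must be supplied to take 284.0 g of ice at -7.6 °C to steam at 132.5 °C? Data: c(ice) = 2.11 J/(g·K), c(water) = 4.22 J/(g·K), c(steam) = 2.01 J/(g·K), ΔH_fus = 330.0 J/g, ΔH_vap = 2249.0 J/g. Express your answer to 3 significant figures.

q1 (heat ice -7.6→0.0 °C): 284.0 × 2.11 × 7.6 = 4554 J
q2 (melt at 0 °C): 284.0 × 330.0 = 93720 J
q3 (heat water 0.0→100.0 °C): 284.0 × 4.22 × 100.0 = 119848 J
q4 (vaporize at 100 °C): 284.0 × 2249.0 = 638716 J
q5 (heat steam 100.0→132.5 °C): 284.0 × 2.01 × 32.5 = 18552 J
Total: 4554 + 93720 + 119848 + 638716 + 18552 = 875390 J = 875 kJ

q = 875 kJ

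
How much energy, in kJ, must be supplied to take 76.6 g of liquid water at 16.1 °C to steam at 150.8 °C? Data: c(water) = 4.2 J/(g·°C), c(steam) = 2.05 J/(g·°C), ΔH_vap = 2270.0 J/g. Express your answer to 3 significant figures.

q1 (heat water 16.1→100.0 °C): 76.6 × 4.2 × 83.9 = 26992 J
q2 (vaporize at 100 °C): 76.6 × 2270.0 = 173882 J
q3 (heat steam 100.0→150.8 °C): 76.6 × 2.05 × 50.8 = 7977 J
Total: 26992 + 173882 + 7977 = 208851 J = 209 kJ

q = 209 kJ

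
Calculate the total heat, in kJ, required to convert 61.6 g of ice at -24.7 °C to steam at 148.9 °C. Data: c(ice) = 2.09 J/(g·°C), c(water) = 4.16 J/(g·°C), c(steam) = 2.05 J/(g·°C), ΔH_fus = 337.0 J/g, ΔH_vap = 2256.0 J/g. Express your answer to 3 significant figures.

q = 195 kJ

q1 (heat ice -24.7→0.0 °C): 61.6 × 2.09 × 24.7 = 3180 J
q2 (melt at 0 °C): 61.6 × 337.0 = 20759 J
q3 (heat water 0.0→100.0 °C): 61.6 × 4.16 × 100.0 = 25626 J
q4 (vaporize at 100 °C): 61.6 × 2256.0 = 138970 J
q5 (heat steam 100.0→148.9 °C): 61.6 × 2.05 × 48.9 = 6175 J
Total: 3180 + 20759 + 25626 + 138970 + 6175 = 194710 J = 195 kJ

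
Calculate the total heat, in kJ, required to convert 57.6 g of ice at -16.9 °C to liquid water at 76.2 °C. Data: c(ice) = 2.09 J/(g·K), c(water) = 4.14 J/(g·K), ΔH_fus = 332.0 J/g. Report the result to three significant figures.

q = 39.3 kJ

q1 (heat ice -16.9→0.0 °C): 57.6 × 2.09 × 16.9 = 2034 J
q2 (melt at 0 °C): 57.6 × 332.0 = 19123 J
q3 (heat water 0.0→76.2 °C): 57.6 × 4.14 × 76.2 = 18171 J
Total: 2034 + 19123 + 18171 = 39328 J = 39.3 kJ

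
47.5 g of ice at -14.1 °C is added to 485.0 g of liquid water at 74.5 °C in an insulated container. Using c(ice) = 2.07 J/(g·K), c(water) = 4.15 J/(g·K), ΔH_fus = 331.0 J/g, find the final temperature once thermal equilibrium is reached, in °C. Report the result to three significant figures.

T_f = 60.1 °C

Heat to bring ice to 0 °C and melt it: q₁ = 47.5×2.07×14.1 + 47.5×331.0 = 17109 J
Heat the water can supply cooling to 0 °C: 485.0×4.15×74.5 = 149950 J > q₁, so all ice melts.
Energy balance: 485.0×4.15×(74.5 − T) = 17109 + 47.5×4.15×(T − 0)
2012.75(74.5 − T) = 17109 + 197.125 T
149950 − 17109 = 2209.875 T
T = 132841 / 2209.875 = 60.11 °C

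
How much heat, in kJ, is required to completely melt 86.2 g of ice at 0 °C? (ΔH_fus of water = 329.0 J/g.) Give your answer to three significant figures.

q = m × ΔH_fus = 86.2 × 329.0 = 28360 J = 28.4 kJ

q = 28.4 kJ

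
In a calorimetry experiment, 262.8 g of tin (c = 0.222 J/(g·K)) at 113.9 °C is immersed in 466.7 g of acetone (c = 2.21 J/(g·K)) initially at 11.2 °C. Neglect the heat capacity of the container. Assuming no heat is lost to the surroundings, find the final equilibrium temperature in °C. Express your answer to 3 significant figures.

Heat lost by tin = heat gained by acetone.
(262.8)(0.222)(113.9 − T) = (466.7)(2.21)(T − 11.2)
58.3416 (113.9 − T) = 1031.407 (T − 11.2)
6645.1 − 58.3416 T = 1031.407 T − 11552
18197.1 = 1089.7486 T
T = 16.70 °C

T_f = 16.7 °C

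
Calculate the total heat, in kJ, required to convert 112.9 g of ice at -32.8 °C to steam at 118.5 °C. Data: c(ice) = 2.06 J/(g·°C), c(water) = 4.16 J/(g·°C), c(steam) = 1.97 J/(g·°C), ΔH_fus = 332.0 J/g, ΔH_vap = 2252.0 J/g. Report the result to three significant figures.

q1 (heat ice -32.8→0.0 °C): 112.9 × 2.06 × 32.8 = 7628 J
q2 (melt at 0 °C): 112.9 × 332.0 = 37483 J
q3 (heat water 0.0→100.0 °C): 112.9 × 4.16 × 100.0 = 46966 J
q4 (vaporize at 100 °C): 112.9 × 2252.0 = 254251 J
q5 (heat steam 100.0→118.5 °C): 112.9 × 1.97 × 18.5 = 4115 J
Total: 7628 + 37483 + 46966 + 254251 + 4115 = 350443 J = 350 kJ

q = 350 kJ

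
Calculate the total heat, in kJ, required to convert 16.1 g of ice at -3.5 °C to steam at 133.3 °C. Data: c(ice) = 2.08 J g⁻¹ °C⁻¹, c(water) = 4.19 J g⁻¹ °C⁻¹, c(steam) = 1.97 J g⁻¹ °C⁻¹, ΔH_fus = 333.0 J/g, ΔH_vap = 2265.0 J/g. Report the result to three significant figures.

q1 (heat ice -3.5→0.0 °C): 16.1 × 2.08 × 3.5 = 117 J
q2 (melt at 0 °C): 16.1 × 333.0 = 5361 J
q3 (heat water 0.0→100.0 °C): 16.1 × 4.19 × 100.0 = 6746 J
q4 (vaporize at 100 °C): 16.1 × 2265.0 = 36467 J
q5 (heat steam 100.0→133.3 °C): 16.1 × 1.97 × 33.3 = 1056 J
Total: 117 + 5361 + 6746 + 36467 + 1056 = 49747 J = 49.7 kJ

q = 49.7 kJ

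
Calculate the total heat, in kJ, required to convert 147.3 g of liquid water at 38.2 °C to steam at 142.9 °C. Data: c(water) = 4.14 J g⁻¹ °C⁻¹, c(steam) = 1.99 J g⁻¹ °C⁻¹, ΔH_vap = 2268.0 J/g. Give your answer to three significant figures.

q = 384 kJ

q1 (heat water 38.2→100.0 °C): 147.3 × 4.14 × 61.8 = 37687 J
q2 (vaporize at 100 °C): 147.3 × 2268.0 = 334076 J
q3 (heat steam 100.0→142.9 °C): 147.3 × 1.99 × 42.9 = 12575 J
Total: 37687 + 334076 + 12575 = 384338 J = 384 kJ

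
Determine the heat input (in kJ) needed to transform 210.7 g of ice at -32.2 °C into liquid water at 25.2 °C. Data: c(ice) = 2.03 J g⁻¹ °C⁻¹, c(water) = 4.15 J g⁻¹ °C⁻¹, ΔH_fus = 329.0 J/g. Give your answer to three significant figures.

q = 105 kJ

q1 (heat ice -32.2→0.0 °C): 210.7 × 2.03 × 32.2 = 13773 J
q2 (melt at 0 °C): 210.7 × 329.0 = 69320 J
q3 (heat water 0.0→25.2 °C): 210.7 × 4.15 × 25.2 = 22035 J
Total: 13773 + 69320 + 22035 = 105128 J = 105 kJ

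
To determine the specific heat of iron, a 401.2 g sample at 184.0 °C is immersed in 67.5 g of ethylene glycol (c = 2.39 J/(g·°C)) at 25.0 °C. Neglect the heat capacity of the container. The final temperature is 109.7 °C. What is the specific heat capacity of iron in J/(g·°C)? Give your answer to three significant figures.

c = 0.458 J/(g·°C)

q_gained = (67.5 × 2.39) × (109.7 − 25.0) = 13660 J
q_lost = 401.2 × c × (184.0 − 109.7) = 29809.16 c
Set equal: c = 13660 / 29809.16 = 0.458 J/(g·°C)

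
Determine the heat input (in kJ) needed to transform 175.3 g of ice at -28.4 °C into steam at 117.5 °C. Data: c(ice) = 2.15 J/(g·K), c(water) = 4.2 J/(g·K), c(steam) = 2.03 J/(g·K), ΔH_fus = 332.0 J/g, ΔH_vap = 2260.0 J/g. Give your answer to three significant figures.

q1 (heat ice -28.4→0.0 °C): 175.3 × 2.15 × 28.4 = 10704 J
q2 (melt at 0 °C): 175.3 × 332.0 = 58200 J
q3 (heat water 0.0→100.0 °C): 175.3 × 4.2 × 100.0 = 73626 J
q4 (vaporize at 100 °C): 175.3 × 2260.0 = 396178 J
q5 (heat steam 100.0→117.5 °C): 175.3 × 2.03 × 17.5 = 6228 J
Total: 10704 + 58200 + 73626 + 396178 + 6228 = 544936 J = 545 kJ

q = 545 kJ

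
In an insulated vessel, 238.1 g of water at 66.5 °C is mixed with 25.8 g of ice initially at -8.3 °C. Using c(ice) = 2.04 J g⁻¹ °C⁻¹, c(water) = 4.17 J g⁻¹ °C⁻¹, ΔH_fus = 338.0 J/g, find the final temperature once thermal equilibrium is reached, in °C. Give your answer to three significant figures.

T_f = 51.7 °C

Heat to bring ice to 0 °C and melt it: q₁ = 25.8×2.04×8.3 + 25.8×338.0 = 9157.2 J
Heat the water can supply cooling to 0 °C: 238.1×4.17×66.5 = 66026.3 J > q₁, so all ice melts.
Energy balance: 238.1×4.17×(66.5 − T) = 9157.2 + 25.8×4.17×(T − 0)
992.877(66.5 − T) = 9157.2 + 107.586 T
66026.3 − 9157.2 = 1100.463 T
T = 56869.1 / 1100.463 = 51.68 °C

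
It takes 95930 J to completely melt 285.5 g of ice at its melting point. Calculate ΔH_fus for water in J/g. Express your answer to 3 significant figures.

ΔH_fus = q / m = 95930 / 285.5 = 336 J/g

ΔH_fus = 336 J/g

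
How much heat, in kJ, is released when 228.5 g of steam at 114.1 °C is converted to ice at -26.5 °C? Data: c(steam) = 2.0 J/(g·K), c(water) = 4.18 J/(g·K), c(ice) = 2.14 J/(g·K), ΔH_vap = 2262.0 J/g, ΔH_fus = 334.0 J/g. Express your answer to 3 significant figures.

q1 (cool steam 114.1→100 °C): 228.5 × 2.0 × 14.1 = 6444 J
q2 (condense at 100 °C): 228.5 × 2262.0 = 516867 J
q3 (cool water 100→0 °C): 228.5 × 4.18 × 100.0 = 95513 J
q4 (freeze at 0 °C): 228.5 × 334.0 = 76319 J
q5 (cool ice 0→-26.5 °C): 228.5 × 2.14 × 26.5 = 12958 J
Total: 6444 + 516867 + 95513 + 76319 + 12958 = 708101 J = 708 kJ

q = 708 kJ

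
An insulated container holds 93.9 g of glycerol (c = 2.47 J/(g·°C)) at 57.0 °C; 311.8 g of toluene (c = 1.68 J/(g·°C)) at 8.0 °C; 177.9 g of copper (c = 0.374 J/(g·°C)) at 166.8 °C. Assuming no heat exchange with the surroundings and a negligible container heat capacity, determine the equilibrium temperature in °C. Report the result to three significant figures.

Σ mᵢcᵢ(T − Tᵢ) = 0  ⇒  T = Σ mᵢcᵢTᵢ / Σ mᵢcᵢ
Σ mᵢcᵢ = 93.9×2.47 + 311.8×1.68 + 177.9×0.374 = 822.2916
Σ mᵢcᵢTᵢ = 231.933×57.0 + 523.824×8.0 + 66.5346×166.8 = 28509
T = 28509 / 822.2916 = 34.67 °C

T_f = 34.7 °C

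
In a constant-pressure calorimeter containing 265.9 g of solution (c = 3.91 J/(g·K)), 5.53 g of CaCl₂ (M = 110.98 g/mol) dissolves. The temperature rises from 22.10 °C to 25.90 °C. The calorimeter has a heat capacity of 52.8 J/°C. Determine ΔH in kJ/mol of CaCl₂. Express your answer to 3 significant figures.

ΔH = -83.3 kJ/mol

|ΔT| = |25.90 − 22.10| = 3.80 °C
|q_surr| = (265.9 × 3.91 + 52.8) × 3.80 = 1092.469 × 3.80 = 4151 J
n(CaCl₂) = 5.53 / 110.98 = 0.04983 mol
Temperature rose, so q_rxn = −|q_surr| = -4.151 kJ
ΔH = q_rxn / n = -83.30 kJ/mol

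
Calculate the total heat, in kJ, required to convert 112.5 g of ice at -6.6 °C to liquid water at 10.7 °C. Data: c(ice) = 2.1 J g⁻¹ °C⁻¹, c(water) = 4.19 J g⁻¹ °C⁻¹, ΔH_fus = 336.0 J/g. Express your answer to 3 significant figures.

q = 44.4 kJ

q1 (heat ice -6.6→0.0 °C): 112.5 × 2.1 × 6.6 = 1559 J
q2 (melt at 0 °C): 112.5 × 336.0 = 37800 J
q3 (heat water 0.0→10.7 °C): 112.5 × 4.19 × 10.7 = 5044 J
Total: 1559 + 37800 + 5044 = 44403 J = 44.4 kJ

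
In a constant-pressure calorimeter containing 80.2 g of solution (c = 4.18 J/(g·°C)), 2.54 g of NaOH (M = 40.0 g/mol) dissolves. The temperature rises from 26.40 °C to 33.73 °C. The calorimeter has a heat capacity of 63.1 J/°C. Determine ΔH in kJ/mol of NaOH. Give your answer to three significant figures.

ΔH = -46.0 kJ/mol

|ΔT| = |33.73 − 26.40| = 7.33 °C
|q_surr| = (80.2 × 4.18 + 63.1) × 7.33 = 398.336 × 7.33 = 2920 J
n(NaOH) = 2.54 / 40.0 = 0.06350 mol
Temperature rose, so q_rxn = −|q_surr| = -2.920 kJ
ΔH = q_rxn / n = -45.98 kJ/mol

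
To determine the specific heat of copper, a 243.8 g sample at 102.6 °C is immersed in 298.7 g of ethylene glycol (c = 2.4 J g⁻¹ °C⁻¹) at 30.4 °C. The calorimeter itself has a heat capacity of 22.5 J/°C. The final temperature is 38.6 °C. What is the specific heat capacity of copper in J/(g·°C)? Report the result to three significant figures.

c = 0.389 J/(g·°C)

q_gained = (298.7 × 2.4 + 22.5) × (38.6 − 30.4) = 6063 J
q_lost = 243.8 × c × (102.6 − 38.6) = 15603.2 c
Set equal: c = 6063 / 15603.2 = 0.389 J/(g·°C)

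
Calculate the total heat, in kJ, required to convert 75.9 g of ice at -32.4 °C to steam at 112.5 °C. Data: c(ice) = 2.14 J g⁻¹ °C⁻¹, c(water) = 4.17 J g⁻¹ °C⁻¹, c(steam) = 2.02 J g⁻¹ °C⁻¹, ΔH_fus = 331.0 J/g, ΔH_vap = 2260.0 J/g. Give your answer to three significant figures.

q1 (heat ice -32.4→0.0 °C): 75.9 × 2.14 × 32.4 = 5263 J
q2 (melt at 0 °C): 75.9 × 331.0 = 25123 J
q3 (heat water 0.0→100.0 °C): 75.9 × 4.17 × 100.0 = 31650 J
q4 (vaporize at 100 °C): 75.9 × 2260.0 = 171534 J
q5 (heat steam 100.0→112.5 °C): 75.9 × 2.02 × 12.5 = 1916 J
Total: 5263 + 25123 + 31650 + 171534 + 1916 = 235486 J = 235 kJ

q = 235 kJ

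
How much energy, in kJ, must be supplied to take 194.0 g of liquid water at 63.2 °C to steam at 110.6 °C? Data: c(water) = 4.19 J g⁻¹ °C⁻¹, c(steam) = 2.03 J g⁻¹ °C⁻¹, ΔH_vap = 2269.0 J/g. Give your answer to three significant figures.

q1 (heat water 63.2→100.0 °C): 194.0 × 4.19 × 36.8 = 29913 J
q2 (vaporize at 100 °C): 194.0 × 2269.0 = 440186 J
q3 (heat steam 100.0→110.6 °C): 194.0 × 2.03 × 10.6 = 4174 J
Total: 29913 + 440186 + 4174 = 474273 J = 474 kJ

q = 474 kJ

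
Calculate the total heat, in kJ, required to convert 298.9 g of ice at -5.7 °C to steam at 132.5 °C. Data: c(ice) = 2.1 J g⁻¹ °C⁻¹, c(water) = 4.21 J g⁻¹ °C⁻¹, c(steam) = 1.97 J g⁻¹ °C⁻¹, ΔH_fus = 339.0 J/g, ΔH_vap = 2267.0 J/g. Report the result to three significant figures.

q1 (heat ice -5.7→0.0 °C): 298.9 × 2.1 × 5.7 = 3578 J
q2 (melt at 0 °C): 298.9 × 339.0 = 101327 J
q3 (heat water 0.0→100.0 °C): 298.9 × 4.21 × 100.0 = 125837 J
q4 (vaporize at 100 °C): 298.9 × 2267.0 = 677606 J
q5 (heat steam 100.0→132.5 °C): 298.9 × 1.97 × 32.5 = 19137 J
Total: 3578 + 101327 + 125837 + 677606 + 19137 = 927485 J = 927 kJ

q = 927 kJ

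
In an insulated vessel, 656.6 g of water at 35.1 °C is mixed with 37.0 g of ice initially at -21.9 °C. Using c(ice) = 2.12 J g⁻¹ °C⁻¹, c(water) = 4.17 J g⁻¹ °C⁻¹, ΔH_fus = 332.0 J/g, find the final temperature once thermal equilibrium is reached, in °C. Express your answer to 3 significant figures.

T_f = 28.4 °C

Heat to bring ice to 0 °C and melt it: q₁ = 37.0×2.12×21.9 + 37.0×332.0 = 14002 J
Heat the water can supply cooling to 0 °C: 656.6×4.17×35.1 = 96104.6 J > q₁, so all ice melts.
Energy balance: 656.6×4.17×(35.1 − T) = 14002 + 37.0×4.17×(T − 0)
2738.022(35.1 − T) = 14002 + 154.29 T
96104.6 − 14002 = 2892.312 T
T = 82102.6 / 2892.312 = 28.39 °C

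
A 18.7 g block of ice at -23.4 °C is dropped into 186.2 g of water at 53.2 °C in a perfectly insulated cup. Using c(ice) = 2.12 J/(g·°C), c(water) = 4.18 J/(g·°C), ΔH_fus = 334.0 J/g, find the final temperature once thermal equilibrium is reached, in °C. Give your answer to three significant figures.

T_f = 40.0 °C

Heat to bring ice to 0 °C and melt it: q₁ = 18.7×2.12×23.4 + 18.7×334.0 = 7173.5 J
Heat the water can supply cooling to 0 °C: 186.2×4.18×53.2 = 41406.4 J > q₁, so all ice melts.
Energy balance: 186.2×4.18×(53.2 − T) = 7173.5 + 18.7×4.18×(T − 0)
778.316(53.2 − T) = 7173.5 + 78.166 T
41406.4 − 7173.5 = 856.482 T
T = 34232.9 / 856.482 = 39.97 °C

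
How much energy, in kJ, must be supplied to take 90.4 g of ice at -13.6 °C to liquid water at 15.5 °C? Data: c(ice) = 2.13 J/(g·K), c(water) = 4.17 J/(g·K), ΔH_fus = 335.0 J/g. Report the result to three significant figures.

q1 (heat ice -13.6→0.0 °C): 90.4 × 2.13 × 13.6 = 2619 J
q2 (melt at 0 °C): 90.4 × 335.0 = 30284 J
q3 (heat water 0.0→15.5 °C): 90.4 × 4.17 × 15.5 = 5843 J
Total: 2619 + 30284 + 5843 = 38746 J = 38.7 kJ

q = 38.7 kJ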